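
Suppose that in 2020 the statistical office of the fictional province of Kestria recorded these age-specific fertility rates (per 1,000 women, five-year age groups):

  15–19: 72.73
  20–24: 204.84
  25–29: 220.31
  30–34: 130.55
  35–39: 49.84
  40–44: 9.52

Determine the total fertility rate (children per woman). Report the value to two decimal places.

Sum of ASFRs = 72.73 + 204.84 + 220.31 + 130.55 + 49.84 + 9.52 = 687.79
TFR = 5 × 687.79 / 1000 = 3.43895

3.44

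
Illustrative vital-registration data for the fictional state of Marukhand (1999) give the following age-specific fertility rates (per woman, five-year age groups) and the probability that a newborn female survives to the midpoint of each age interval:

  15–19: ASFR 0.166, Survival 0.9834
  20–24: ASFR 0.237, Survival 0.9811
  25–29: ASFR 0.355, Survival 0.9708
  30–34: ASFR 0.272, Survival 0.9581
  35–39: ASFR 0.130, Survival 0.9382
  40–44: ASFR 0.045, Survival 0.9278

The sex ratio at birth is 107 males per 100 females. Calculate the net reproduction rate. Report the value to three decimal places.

Proportion female at birth = 100 / (100 + 107) = 0.48309.
Per-age-group product (5 × ASFR × survival probability):
  15–19: 5 × 0.166 × 0.9834 = 0.81622
  20–24: 5 × 0.237 × 0.9811 = 1.16260
  25–29: 5 × 0.355 × 0.9708 = 1.72317
  30–34: 5 × 0.272 × 0.9581 = 1.30302
  35–39: 5 × 0.130 × 0.9382 = 0.60983
  40–44: 5 × 0.045 × 0.9278 = 0.20876
Sum = 5.82360
NRR = 0.48309 × 5.82360 = 2.81332

2.813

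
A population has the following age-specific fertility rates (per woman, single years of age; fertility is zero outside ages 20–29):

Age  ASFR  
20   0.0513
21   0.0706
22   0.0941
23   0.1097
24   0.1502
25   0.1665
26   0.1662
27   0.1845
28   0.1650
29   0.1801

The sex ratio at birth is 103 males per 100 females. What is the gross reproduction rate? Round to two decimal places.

Proportion female at birth = 100 / (100 + 103) = 0.49261.
Sum of ASFRs = 0.0513 + 0.0706 + 0.0941 + 0.1097 + 0.1502 + 0.1665 + 0.1662 + 0.1845 + 0.1650 + 0.1801 = 1.3382
TFR = 1.3382
GRR = 0.49261 × 1.3382 = 0.65921

0.66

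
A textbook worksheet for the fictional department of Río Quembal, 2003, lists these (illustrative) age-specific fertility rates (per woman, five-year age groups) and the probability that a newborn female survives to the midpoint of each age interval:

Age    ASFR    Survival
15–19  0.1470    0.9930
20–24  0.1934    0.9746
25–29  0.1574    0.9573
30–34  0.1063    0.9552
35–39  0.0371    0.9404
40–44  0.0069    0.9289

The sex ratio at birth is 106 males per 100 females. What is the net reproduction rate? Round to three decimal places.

1.524

Proportion female at birth = 100 / (100 + 106) = 0.48544.
Survival-weighted fertility by age (5·fₓ·Sₓ):
  15–19: 5 × 0.1470 × 0.9930 = 0.72986
  20–24: 5 × 0.1934 × 0.9746 = 0.94244
  25–29: 5 × 0.1574 × 0.9573 = 0.75340
  30–34: 5 × 0.1063 × 0.9552 = 0.50769
  35–39: 5 × 0.0371 × 0.9404 = 0.17444
  40–44: 5 × 0.0069 × 0.9289 = 0.03205
Sum = 3.13988
NRR = 0.48544 × 3.13988 = 1.52422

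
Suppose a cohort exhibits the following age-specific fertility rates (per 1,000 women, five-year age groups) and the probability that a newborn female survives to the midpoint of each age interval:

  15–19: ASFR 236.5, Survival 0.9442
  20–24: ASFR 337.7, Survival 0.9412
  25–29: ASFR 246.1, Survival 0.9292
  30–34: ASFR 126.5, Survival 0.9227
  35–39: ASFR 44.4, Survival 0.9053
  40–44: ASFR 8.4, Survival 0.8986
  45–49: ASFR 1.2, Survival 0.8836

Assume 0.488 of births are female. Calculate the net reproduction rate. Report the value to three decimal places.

2.282

Proportion female at birth = 0.488.
Each age group contributes 5 × ASFR × survival:
  15–19: 5 × 236.5/1000 × 0.9442 = 1.11652
  20–24: 5 × 337.7/1000 × 0.9412 = 1.58922
  25–29: 5 × 246.1/1000 × 0.9292 = 1.14338
  30–34: 5 × 126.5/1000 × 0.9227 = 0.58361
  35–39: 5 × 44.4/1000 × 0.9053 = 0.20098
  40–44: 5 × 8.4/1000 × 0.8986 = 0.03774
  45–49: 5 × 1.2/1000 × 0.8836 = 0.00530
Sum = 4.67675
NRR = 0.488 × 4.67675 = 2.28225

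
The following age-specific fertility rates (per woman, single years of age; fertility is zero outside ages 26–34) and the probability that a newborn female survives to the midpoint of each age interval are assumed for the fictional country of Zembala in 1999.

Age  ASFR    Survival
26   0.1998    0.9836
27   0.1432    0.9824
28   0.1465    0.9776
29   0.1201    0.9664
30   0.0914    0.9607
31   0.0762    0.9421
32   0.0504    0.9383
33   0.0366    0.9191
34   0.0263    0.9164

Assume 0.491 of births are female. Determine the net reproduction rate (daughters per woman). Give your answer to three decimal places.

Proportion female at birth = 0.491.
Per-age-group product (1 × ASFR × survival probability):
  26: 1 × 0.1998 × 0.9836 = 0.19652
  27: 1 × 0.1432 × 0.9824 = 0.14068
  28: 1 × 0.1465 × 0.9776 = 0.14322
  29: 1 × 0.1201 × 0.9664 = 0.11606
  30: 1 × 0.0914 × 0.9607 = 0.08781
  31: 1 × 0.0762 × 0.9421 = 0.07179
  32: 1 × 0.0504 × 0.9383 = 0.04729
  33: 1 × 0.0366 × 0.9191 = 0.03364
  34: 1 × 0.0263 × 0.9164 = 0.02410
Sum = 0.86111
NRR = 0.491 × 0.86111 = 0.42281

0.423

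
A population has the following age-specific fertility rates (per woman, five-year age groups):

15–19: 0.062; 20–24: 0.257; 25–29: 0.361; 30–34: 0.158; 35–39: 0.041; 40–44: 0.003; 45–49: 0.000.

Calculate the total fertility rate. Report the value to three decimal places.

Sum of ASFRs = 0.062 + 0.257 + 0.361 + 0.158 + 0.041 + 0.003 + 0.000 = 0.882
TFR = 5 × 0.882 = 4.41

4.410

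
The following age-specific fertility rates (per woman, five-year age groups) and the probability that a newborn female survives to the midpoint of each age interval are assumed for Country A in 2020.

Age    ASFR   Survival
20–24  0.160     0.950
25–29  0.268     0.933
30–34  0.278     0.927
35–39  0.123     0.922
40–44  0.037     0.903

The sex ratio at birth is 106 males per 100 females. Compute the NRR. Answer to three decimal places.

1.958

Proportion female at birth = 100 / (100 + 106) = 0.48544.
Per-age-group product (5 × ASFR × survival probability):
  20–24: 5 × 0.160 × 0.950 = 0.76000
  25–29: 5 × 0.268 × 0.933 = 1.25022
  30–34: 5 × 0.278 × 0.927 = 1.28853
  35–39: 5 × 0.123 × 0.922 = 0.56703
  40–44: 5 × 0.037 × 0.903 = 0.16706
Sum = 4.03284
NRR = 0.48544 × 4.03284 = 1.95770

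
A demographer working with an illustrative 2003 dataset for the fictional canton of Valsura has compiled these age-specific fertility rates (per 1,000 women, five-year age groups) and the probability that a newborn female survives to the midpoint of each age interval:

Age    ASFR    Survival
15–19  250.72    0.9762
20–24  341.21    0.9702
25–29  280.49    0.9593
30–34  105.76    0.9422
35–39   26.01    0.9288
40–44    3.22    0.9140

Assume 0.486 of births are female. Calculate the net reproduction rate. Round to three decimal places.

2.361

Proportion female at birth = 0.486.
Each age group contributes 5 × ASFR × survival:
  15–19: 5 × 250.72/1000 × 0.9762 = 1.22376
  20–24: 5 × 341.21/1000 × 0.9702 = 1.65521
  25–29: 5 × 280.49/1000 × 0.9593 = 1.34537
  30–34: 5 × 105.76/1000 × 0.9422 = 0.49824
  35–39: 5 × 26.01/1000 × 0.9288 = 0.12079
  40–44: 5 × 3.22/1000 × 0.9140 = 0.01472
Sum = 4.85809
NRR = 0.486 × 4.85809 = 2.36103
With NRR above 1 the population is above replacement fertility.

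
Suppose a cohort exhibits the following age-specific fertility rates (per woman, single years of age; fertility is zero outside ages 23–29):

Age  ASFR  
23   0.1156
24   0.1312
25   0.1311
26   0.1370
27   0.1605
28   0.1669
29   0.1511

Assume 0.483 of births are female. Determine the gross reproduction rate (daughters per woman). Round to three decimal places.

Proportion female at birth = 0.483.
Sum of ASFRs = 0.1156 + 0.1312 + 0.1311 + 0.1370 + 0.1605 + 0.1669 + 0.1511 = 0.9934
TFR = 0.9934
GRR = 0.483 × 0.9934 = 0.47981

0.480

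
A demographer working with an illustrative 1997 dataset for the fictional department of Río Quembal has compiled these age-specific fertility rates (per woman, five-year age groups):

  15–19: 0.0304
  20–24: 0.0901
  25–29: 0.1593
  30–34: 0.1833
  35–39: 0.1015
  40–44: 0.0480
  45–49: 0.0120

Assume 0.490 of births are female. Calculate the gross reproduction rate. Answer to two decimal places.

Proportion female at birth = 0.490.
Sum of ASFRs = 0.0304 + 0.0901 + 0.1593 + 0.1833 + 0.1015 + 0.0480 + 0.0120 = 0.6246
TFR = 5 × 0.6246 = 3.123
GRR = 0.490 × 3.123 = 1.53027

1.53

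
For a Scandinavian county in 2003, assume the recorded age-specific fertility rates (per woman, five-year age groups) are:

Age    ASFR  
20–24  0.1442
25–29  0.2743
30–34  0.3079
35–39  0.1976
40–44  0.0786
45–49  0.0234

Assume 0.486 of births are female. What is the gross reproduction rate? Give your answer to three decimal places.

2.493

Proportion female at birth = 0.486.
Sum of ASFRs = 0.1442 + 0.2743 + 0.3079 + 0.1976 + 0.0786 + 0.0234 = 1.0260
TFR = 5 × 1.0260 = 5.13
GRR = 0.486 × 5.13 = 2.49318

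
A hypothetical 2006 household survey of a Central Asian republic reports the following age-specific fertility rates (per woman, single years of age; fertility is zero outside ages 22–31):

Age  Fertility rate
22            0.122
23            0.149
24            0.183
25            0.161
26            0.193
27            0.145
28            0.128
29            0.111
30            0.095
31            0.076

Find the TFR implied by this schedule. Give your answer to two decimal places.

1.36

Sum of ASFRs = 0.122 + 0.149 + 0.183 + 0.161 + 0.193 + 0.145 + 0.128 + 0.111 + 0.095 + 0.076 = 1.363
TFR = 1.363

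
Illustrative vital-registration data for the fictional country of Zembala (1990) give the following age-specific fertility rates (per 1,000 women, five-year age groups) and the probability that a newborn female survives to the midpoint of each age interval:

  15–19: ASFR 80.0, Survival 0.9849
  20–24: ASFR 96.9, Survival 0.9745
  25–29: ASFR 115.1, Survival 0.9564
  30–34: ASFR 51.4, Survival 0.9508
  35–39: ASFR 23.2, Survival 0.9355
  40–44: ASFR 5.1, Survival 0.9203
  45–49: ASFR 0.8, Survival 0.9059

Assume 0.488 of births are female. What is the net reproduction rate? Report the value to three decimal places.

0.877

Proportion female at birth = 0.488.
Each age group contributes 5 × ASFR × survival:
  15–19: 5 × 80.0/1000 × 0.9849 = 0.39396
  20–24: 5 × 96.9/1000 × 0.9745 = 0.47215
  25–29: 5 × 115.1/1000 × 0.9564 = 0.55041
  30–34: 5 × 51.4/1000 × 0.9508 = 0.24436
  35–39: 5 × 23.2/1000 × 0.9355 = 0.10852
  40–44: 5 × 5.1/1000 × 0.9203 = 0.02347
  45–49: 5 × 0.8/1000 × 0.9059 = 0.00362
Sum = 1.79649
NRR = 0.488 × 1.79649 = 0.87669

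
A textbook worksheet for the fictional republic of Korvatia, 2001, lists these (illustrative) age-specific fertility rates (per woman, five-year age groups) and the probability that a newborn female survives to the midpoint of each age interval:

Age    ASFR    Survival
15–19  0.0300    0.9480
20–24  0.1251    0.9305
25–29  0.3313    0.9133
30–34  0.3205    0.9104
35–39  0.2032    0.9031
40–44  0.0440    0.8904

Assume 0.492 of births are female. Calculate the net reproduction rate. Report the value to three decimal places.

2.366

Proportion female at birth = 0.492.
Survival-weighted fertility by age (5·fₓ·Sₓ):
  15–19: 5 × 0.0300 × 0.9480 = 0.14220
  20–24: 5 × 0.1251 × 0.9305 = 0.58203
  25–29: 5 × 0.3313 × 0.9133 = 1.51288
  30–34: 5 × 0.3205 × 0.9104 = 1.45892
  35–39: 5 × 0.2032 × 0.9031 = 0.91755
  40–44: 5 × 0.0440 × 0.8904 = 0.19589
Sum = 4.80947
NRR = 0.492 × 4.80947 = 2.36626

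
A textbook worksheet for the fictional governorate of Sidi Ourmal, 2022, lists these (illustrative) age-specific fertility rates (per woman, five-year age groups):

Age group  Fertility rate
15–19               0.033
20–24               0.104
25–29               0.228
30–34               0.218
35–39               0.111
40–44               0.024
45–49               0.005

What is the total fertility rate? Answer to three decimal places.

3.615

Sum of ASFRs = 0.033 + 0.104 + 0.228 + 0.218 + 0.111 + 0.024 + 0.005 = 0.723
TFR = 5 × 0.723 = 3.615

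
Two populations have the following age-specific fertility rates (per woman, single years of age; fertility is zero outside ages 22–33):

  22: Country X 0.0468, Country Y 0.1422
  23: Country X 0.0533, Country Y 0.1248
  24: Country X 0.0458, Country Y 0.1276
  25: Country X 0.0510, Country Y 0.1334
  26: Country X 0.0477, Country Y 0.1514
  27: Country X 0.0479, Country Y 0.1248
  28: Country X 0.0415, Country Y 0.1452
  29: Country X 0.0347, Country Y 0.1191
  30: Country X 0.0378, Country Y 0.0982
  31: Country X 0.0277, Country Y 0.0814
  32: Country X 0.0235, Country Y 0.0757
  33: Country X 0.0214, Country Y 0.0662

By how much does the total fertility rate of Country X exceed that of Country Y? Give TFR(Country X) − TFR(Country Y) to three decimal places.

Country X:
  Sum of ASFRs = 0.0468 + 0.0533 + 0.0458 + 0.0510 + 0.0477 + 0.0479 + 0.0415 + 0.0347 + 0.0378 + 0.0277 + 0.0235 + 0.0214 = 0.4791
  TFR = 0.4791
Country Y:
  Sum of ASFRs = 0.1422 + 0.1248 + 0.1276 + 0.1334 + 0.1514 + 0.1248 + 0.1452 + 0.1191 + 0.0982 + 0.0814 + 0.0757 + 0.0662 = 1.3900
  TFR = 1.39
Difference = 0.4791 − 1.39 = -0.9109

-0.911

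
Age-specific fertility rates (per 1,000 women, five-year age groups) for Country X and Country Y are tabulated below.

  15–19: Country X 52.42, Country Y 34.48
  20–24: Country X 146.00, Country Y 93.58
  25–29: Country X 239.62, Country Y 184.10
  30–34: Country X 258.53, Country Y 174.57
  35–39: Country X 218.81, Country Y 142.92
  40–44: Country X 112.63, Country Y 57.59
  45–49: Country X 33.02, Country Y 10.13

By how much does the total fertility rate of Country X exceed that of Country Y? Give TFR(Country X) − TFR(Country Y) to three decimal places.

Country X:
  Sum of ASFRs = 52.42 + 146.00 + 239.62 + 258.53 + 218.81 + 112.63 + 33.02 = 1061.03
  TFR = 5 × 1061.03 / 1000 = 5.30515
Country Y:
  Sum of ASFRs = 34.48 + 93.58 + 184.10 + 174.57 + 142.92 + 57.59 + 10.13 = 697.37
  TFR = 5 × 697.37 / 1000 = 3.48685
Difference = 5.30515 − 3.48685 = 1.8183

1.818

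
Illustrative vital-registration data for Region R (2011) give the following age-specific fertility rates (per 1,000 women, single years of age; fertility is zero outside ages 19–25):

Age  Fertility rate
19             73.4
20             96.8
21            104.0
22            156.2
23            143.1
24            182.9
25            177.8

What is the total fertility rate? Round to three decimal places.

0.934

Sum of ASFRs = 73.4 + 96.8 + 104.0 + 156.2 + 143.1 + 182.9 + 177.8 = 934.2
TFR = 934.2 / 1000 = 0.9342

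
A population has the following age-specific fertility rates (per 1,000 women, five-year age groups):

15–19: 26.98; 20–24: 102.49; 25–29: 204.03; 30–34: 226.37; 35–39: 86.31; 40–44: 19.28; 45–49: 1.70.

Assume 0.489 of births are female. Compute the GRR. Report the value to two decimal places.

Proportion female at birth = 0.489.
Sum of ASFRs = 26.98 + 102.49 + 204.03 + 226.37 + 86.31 + 19.28 + 1.70 = 667.16
TFR = 5 × 667.16 / 1000 = 3.3358
GRR = 0.489 × 3.3358 = 1.63121

1.63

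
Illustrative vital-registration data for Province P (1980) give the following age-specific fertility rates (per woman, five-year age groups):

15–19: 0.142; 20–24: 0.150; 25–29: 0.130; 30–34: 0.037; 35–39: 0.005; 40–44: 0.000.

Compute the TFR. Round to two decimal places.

2.32

Sum of ASFRs = 0.142 + 0.150 + 0.130 + 0.037 + 0.005 + 0.000 = 0.464
TFR = 5 × 0.464 = 2.32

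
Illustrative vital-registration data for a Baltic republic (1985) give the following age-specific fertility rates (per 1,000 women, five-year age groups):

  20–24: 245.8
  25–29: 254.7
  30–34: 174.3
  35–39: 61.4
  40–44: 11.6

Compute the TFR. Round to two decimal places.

Sum of ASFRs = 245.8 + 254.7 + 174.3 + 61.4 + 11.6 = 747.8
TFR = 5 × 747.8 / 1000 = 3.739

3.74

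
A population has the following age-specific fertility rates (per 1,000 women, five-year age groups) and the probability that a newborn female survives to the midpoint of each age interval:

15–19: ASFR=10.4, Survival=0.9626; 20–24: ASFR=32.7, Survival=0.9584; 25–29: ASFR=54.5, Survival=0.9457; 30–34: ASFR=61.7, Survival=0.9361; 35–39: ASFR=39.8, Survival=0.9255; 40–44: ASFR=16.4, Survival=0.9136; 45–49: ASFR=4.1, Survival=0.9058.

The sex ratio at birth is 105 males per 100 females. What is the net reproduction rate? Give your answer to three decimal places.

0.503

Proportion female at birth = 100 / (100 + 105) = 0.48780.
Per-age-group product (5 × ASFR × survival probability):
  15–19: 5 × 10.4/1000 × 0.9626 = 0.05006
  20–24: 5 × 32.7/1000 × 0.9584 = 0.15670
  25–29: 5 × 54.5/1000 × 0.9457 = 0.25770
  30–34: 5 × 61.7/1000 × 0.9361 = 0.28879
  35–39: 5 × 39.8/1000 × 0.9255 = 0.18417
  40–44: 5 × 16.4/1000 × 0.9136 = 0.07492
  45–49: 5 × 4.1/1000 × 0.9058 = 0.01857
Sum = 1.03091
NRR = 0.48780 × 1.03091 = 0.50288
An NRR under 1 implies long-run decline under these rates.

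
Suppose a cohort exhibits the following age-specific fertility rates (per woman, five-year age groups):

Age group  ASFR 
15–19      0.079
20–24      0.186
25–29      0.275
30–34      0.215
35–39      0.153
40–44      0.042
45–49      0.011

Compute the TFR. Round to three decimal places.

Sum of ASFRs = 0.079 + 0.186 + 0.275 + 0.215 + 0.153 + 0.042 + 0.011 = 0.961
TFR = 5 × 0.961 = 4.805

4.805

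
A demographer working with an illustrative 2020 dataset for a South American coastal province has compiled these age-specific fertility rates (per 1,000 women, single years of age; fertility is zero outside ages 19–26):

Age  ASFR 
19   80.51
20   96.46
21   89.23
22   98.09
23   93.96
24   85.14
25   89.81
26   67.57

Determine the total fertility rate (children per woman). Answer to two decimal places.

Sum of ASFRs = 80.51 + 96.46 + 89.23 + 98.09 + 93.96 + 85.14 + 89.81 + 67.57 = 700.77
TFR = 700.77 / 1000 = 0.70077

0.70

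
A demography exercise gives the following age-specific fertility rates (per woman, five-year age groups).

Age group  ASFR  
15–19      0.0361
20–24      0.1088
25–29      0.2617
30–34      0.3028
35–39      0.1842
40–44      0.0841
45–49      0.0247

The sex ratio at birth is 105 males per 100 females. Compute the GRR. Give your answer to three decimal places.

Proportion female at birth = 100 / (100 + 105) = 0.48780.
Sum of ASFRs = 0.0361 + 0.1088 + 0.2617 + 0.3028 + 0.1842 + 0.0841 + 0.0247 = 1.0024
TFR = 5 × 1.0024 = 5.012
GRR = 0.48780 × 5.012 = 2.44485

2.445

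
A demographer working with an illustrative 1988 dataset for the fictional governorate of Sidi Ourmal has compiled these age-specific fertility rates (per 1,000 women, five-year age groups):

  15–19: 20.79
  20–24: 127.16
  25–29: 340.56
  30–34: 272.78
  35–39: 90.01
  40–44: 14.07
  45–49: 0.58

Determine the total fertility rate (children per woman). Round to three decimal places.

4.330

Sum of ASFRs = 20.79 + 127.16 + 340.56 + 272.78 + 90.01 + 14.07 + 0.58 = 865.95
TFR = 5 × 865.95 / 1000 = 4.32975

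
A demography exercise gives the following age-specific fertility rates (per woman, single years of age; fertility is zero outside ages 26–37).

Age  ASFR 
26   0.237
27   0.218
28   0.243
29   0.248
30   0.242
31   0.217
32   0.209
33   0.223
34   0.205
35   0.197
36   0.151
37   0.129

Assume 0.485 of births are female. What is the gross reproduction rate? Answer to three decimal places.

Proportion female at birth = 0.485.
Sum of ASFRs = 0.237 + 0.218 + 0.243 + 0.248 + 0.242 + 0.217 + 0.209 + 0.223 + 0.205 + 0.197 + 0.151 + 0.129 = 2.519
TFR = 2.519
GRR = 0.485 × 2.519 = 1.22172

1.222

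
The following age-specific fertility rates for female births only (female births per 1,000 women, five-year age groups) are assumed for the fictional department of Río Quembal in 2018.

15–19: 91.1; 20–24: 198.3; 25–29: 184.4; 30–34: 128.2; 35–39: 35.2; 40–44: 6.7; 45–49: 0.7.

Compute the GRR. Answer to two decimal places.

3.22

Sum of female ASFRs = 91.1 + 198.3 + 184.4 + 128.2 + 35.2 + 6.7 + 0.7 = 644.6
GRR = 5 × 644.6 / 1000 = 3.223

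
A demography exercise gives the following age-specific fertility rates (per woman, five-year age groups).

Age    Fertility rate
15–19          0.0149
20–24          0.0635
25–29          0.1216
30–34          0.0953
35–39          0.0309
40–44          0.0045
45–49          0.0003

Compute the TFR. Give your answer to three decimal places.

Sum of ASFRs = 0.0149 + 0.0635 + 0.1216 + 0.0953 + 0.0309 + 0.0045 + 0.0003 = 0.3310
TFR = 5 × 0.3310 = 1.655

1.655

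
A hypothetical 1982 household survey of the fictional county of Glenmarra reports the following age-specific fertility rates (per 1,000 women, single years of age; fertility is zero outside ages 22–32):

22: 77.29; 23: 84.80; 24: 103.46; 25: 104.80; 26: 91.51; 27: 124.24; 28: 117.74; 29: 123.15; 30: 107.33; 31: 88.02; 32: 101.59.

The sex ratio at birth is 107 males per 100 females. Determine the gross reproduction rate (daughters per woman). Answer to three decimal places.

Proportion female at birth = 100 / (100 + 107) = 0.48309.
Sum of ASFRs = 77.29 + 84.80 + 103.46 + 104.80 + 91.51 + 124.24 + 117.74 + 123.15 + 107.33 + 88.02 + 101.59 = 1123.93
TFR = 1123.93 / 1000 = 1.12393
GRR = 0.48309 × 1.12393 = 0.54296

0.543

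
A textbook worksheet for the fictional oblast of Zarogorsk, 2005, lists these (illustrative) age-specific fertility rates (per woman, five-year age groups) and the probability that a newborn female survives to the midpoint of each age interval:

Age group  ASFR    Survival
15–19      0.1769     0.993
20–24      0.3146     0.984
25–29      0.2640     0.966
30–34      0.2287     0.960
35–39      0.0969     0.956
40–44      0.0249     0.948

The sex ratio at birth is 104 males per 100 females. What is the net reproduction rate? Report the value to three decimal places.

2.637

Proportion female at birth = 100 / (100 + 104) = 0.49020.
Per-age-group product (5 × ASFR × survival probability):
  15–19: 5 × 0.1769 × 0.993 = 0.87831
  20–24: 5 × 0.3146 × 0.984 = 1.54783
  25–29: 5 × 0.2640 × 0.966 = 1.27512
  30–34: 5 × 0.2287 × 0.960 = 1.09776
  35–39: 5 × 0.0969 × 0.956 = 0.46318
  40–44: 5 × 0.0249 × 0.948 = 0.11803
Sum = 5.38023
NRR = 0.49020 × 5.38023 = 2.63739
An NRR exceeding 1 indicates intrinsic growth under these rates.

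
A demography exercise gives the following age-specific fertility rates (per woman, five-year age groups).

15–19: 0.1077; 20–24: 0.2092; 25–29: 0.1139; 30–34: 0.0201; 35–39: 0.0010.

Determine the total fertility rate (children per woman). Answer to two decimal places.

Sum of ASFRs = 0.1077 + 0.2092 + 0.1139 + 0.0201 + 0.0010 = 0.4519
TFR = 5 × 0.4519 = 2.2595

2.26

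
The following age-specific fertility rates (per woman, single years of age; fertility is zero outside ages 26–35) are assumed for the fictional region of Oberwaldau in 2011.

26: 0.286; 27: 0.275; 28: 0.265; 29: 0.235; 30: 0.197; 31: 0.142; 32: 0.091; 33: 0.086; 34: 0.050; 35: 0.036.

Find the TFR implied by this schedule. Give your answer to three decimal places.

1.663

Sum of ASFRs = 0.286 + 0.275 + 0.265 + 0.235 + 0.197 + 0.142 + 0.091 + 0.086 + 0.050 + 0.036 = 1.663
TFR = 1.663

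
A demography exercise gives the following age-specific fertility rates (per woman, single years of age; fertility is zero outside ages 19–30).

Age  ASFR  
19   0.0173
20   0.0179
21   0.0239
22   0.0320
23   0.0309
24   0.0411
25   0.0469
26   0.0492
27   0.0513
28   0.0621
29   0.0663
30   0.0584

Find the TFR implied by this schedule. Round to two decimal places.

0.50

Sum of ASFRs = 0.0173 + 0.0179 + 0.0239 + 0.0320 + 0.0309 + 0.0411 + 0.0469 + 0.0492 + 0.0513 + 0.0621 + 0.0663 + 0.0584 = 0.4973
TFR = 0.4973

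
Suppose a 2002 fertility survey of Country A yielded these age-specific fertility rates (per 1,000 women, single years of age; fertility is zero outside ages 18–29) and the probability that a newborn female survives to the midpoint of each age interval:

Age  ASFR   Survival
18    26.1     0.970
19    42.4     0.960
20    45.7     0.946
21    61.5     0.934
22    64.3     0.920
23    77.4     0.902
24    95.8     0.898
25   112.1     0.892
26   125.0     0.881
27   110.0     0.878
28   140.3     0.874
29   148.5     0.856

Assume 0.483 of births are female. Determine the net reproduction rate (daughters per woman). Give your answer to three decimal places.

0.453

Proportion female at birth = 0.483.
Weighting each age-specific rate by interval width and survival:
  18: 1 × 26.1/1000 × 0.970 = 0.02532
  19: 1 × 42.4/1000 × 0.960 = 0.04070
  20: 1 × 45.7/1000 × 0.946 = 0.04323
  21: 1 × 61.5/1000 × 0.934 = 0.05744
  22: 1 × 64.3/1000 × 0.920 = 0.05916
  23: 1 × 77.4/1000 × 0.902 = 0.06981
  24: 1 × 95.8/1000 × 0.898 = 0.08603
  25: 1 × 112.1/1000 × 0.892 = 0.09999
  26: 1 × 125.0/1000 × 0.881 = 0.11013
  27: 1 × 110.0/1000 × 0.878 = 0.09658
  28: 1 × 140.3/1000 × 0.874 = 0.12262
  29: 1 × 148.5/1000 × 0.856 = 0.12712
Sum = 0.93813
NRR = 0.483 × 0.93813 = 0.45312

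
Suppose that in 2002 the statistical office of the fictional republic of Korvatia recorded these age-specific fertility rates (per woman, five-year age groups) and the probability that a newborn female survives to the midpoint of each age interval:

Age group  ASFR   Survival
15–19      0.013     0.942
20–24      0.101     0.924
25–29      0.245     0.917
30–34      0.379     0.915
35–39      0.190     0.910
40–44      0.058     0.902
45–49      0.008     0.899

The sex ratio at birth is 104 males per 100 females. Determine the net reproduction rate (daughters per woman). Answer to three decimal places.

2.229

Proportion female at birth = 100 / (100 + 104) = 0.49020.
Survival-weighted fertility by age (5·fₓ·Sₓ):
  15–19: 5 × 0.013 × 0.942 = 0.06123
  20–24: 5 × 0.101 × 0.924 = 0.46662
  25–29: 5 × 0.245 × 0.917 = 1.12333
  30–34: 5 × 0.379 × 0.915 = 1.73393
  35–39: 5 × 0.190 × 0.910 = 0.86450
  40–44: 5 × 0.058 × 0.902 = 0.26158
  45–49: 5 × 0.008 × 0.899 = 0.03596
Sum = 4.54715
NRR = 0.49020 × 4.54715 = 2.22901
With NRR above 1 the population is above replacement fertility.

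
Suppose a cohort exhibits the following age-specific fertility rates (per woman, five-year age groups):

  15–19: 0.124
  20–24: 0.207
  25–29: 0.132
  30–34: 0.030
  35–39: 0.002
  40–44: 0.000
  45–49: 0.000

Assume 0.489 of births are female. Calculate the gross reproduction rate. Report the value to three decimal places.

Proportion female at birth = 0.489.
Sum of ASFRs = 0.124 + 0.207 + 0.132 + 0.030 + 0.002 + 0.000 + 0.000 = 0.495
TFR = 5 × 0.495 = 2.475
GRR = 0.489 × 2.475 = 1.21028

1.210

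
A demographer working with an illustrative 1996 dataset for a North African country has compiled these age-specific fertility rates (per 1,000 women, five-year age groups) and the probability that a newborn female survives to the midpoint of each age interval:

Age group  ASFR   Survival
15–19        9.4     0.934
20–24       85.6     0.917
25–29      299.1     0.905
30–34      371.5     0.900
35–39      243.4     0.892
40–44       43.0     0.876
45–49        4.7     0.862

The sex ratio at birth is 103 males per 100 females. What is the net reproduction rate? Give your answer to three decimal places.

2.343

Proportion female at birth = 100 / (100 + 103) = 0.49261.
Each age group contributes 5 × ASFR × survival:
  15–19: 5 × 9.4/1000 × 0.934 = 0.04390
  20–24: 5 × 85.6/1000 × 0.917 = 0.39248
  25–29: 5 × 299.1/1000 × 0.905 = 1.35343
  30–34: 5 × 371.5/1000 × 0.900 = 1.67175
  35–39: 5 × 243.4/1000 × 0.892 = 1.08556
  40–44: 5 × 43.0/1000 × 0.876 = 0.18834
  45–49: 5 × 4.7/1000 × 0.862 = 0.02026
Sum = 4.75572
NRR = 0.49261 × 4.75572 = 2.34272
NRR > 1, so each generation more than replaces itself.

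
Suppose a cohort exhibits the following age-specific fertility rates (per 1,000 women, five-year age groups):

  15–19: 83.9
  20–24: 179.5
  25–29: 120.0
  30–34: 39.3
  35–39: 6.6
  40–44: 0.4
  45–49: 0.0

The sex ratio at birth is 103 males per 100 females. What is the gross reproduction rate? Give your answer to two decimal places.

1.06

Proportion female at birth = 100 / (100 + 103) = 0.49261.
Sum of ASFRs = 83.9 + 179.5 + 120.0 + 39.3 + 6.6 + 0.4 + 0.0 = 429.7
TFR = 5 × 429.7 / 1000 = 2.1485
GRR = 0.49261 × 2.1485 = 1.05837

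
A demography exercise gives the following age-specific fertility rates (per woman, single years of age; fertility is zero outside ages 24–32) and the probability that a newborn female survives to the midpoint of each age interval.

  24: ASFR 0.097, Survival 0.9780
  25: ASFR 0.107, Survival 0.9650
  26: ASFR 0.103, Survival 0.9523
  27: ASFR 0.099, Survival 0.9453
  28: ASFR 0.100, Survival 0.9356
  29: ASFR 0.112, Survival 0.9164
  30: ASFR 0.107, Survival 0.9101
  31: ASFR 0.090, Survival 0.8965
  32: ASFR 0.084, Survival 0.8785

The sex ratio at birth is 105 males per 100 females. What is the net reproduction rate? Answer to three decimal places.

Proportion female at birth = 100 / (100 + 105) = 0.48780.
Weighting each age-specific rate by interval width and survival:
  24: 1 × 0.097 × 0.9780 = 0.09487
  25: 1 × 0.107 × 0.9650 = 0.10326
  26: 1 × 0.103 × 0.9523 = 0.09809
  27: 1 × 0.099 × 0.9453 = 0.09358
  28: 1 × 0.100 × 0.9356 = 0.09356
  29: 1 × 0.112 × 0.9164 = 0.10264
  30: 1 × 0.107 × 0.9101 = 0.09738
  31: 1 × 0.090 × 0.8965 = 0.08069
  32: 1 × 0.084 × 0.8785 = 0.07379
Sum = 0.83786
NRR = 0.48780 × 0.83786 = 0.40871
NRR < 1, so the cohort does not fully replace itself.

0.409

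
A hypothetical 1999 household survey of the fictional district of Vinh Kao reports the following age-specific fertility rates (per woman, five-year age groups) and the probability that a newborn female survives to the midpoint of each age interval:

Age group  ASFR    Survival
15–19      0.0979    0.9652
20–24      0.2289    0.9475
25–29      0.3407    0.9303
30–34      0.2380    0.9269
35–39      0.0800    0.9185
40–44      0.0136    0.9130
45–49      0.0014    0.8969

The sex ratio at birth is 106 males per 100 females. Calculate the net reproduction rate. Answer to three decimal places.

2.272

Proportion female at birth = 100 / (100 + 106) = 0.48544.
Weighting each age-specific rate by interval width and survival:
  15–19: 5 × 0.0979 × 0.9652 = 0.47247
  20–24: 5 × 0.2289 × 0.9475 = 1.08441
  25–29: 5 × 0.3407 × 0.9303 = 1.58477
  30–34: 5 × 0.2380 × 0.9269 = 1.10301
  35–39: 5 × 0.0800 × 0.9185 = 0.36740
  40–44: 5 × 0.0136 × 0.9130 = 0.06208
  45–49: 5 × 0.0014 × 0.8969 = 0.00628
Sum = 4.68042
NRR = 0.48544 × 4.68042 = 2.27206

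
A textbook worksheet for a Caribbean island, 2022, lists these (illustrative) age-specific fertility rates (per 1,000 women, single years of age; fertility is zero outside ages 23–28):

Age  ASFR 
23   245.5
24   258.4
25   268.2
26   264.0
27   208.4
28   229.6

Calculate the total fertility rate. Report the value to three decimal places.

Sum of ASFRs = 245.5 + 258.4 + 268.2 + 264.0 + 208.4 + 229.6 = 1474.1
TFR = 1474.1 / 1000 = 1.4741

1.474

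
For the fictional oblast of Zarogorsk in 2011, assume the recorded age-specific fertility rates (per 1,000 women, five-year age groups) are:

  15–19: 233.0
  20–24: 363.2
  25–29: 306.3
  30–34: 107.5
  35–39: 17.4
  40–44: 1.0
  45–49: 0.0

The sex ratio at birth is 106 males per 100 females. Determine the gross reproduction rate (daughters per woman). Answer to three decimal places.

Proportion female at birth = 100 / (100 + 106) = 0.48544.
Sum of ASFRs = 233.0 + 363.2 + 306.3 + 107.5 + 17.4 + 1.0 + 0.0 = 1028.4
TFR = 5 × 1028.4 / 1000 = 5.142
GRR = 0.48544 × 5.142 = 2.49613

2.496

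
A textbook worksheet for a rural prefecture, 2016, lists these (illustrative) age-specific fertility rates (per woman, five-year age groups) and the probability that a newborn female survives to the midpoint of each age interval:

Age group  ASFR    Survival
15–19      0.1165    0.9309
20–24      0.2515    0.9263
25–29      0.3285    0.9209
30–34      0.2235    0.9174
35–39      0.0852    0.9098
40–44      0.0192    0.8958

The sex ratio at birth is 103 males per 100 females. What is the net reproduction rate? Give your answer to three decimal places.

Proportion female at birth = 100 / (100 + 103) = 0.49261.
Per-age-group product (5 × ASFR × survival probability):
  15–19: 5 × 0.1165 × 0.9309 = 0.54225
  20–24: 5 × 0.2515 × 0.9263 = 1.16482
  25–29: 5 × 0.3285 × 0.9209 = 1.51258
  30–34: 5 × 0.2235 × 0.9174 = 1.02519
  35–39: 5 × 0.0852 × 0.9098 = 0.38757
  40–44: 5 × 0.0192 × 0.8958 = 0.08600
Sum = 4.71841
NRR = 0.49261 × 4.71841 = 2.32434
With NRR above 1 the population is above replacement fertility.

2.324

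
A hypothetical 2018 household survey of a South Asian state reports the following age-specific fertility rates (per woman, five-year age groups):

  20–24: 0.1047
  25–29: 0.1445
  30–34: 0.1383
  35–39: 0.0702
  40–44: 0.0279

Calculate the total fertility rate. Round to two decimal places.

Sum of ASFRs = 0.1047 + 0.1445 + 0.1383 + 0.0702 + 0.0279 = 0.4856
TFR = 5 × 0.4856 = 2.428

2.43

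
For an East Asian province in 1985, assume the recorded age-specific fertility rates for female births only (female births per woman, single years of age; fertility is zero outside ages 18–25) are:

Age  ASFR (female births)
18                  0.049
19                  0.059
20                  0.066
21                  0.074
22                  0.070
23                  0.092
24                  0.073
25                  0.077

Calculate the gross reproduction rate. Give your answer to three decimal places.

Sum of female ASFRs = 0.049 + 0.059 + 0.066 + 0.074 + 0.070 + 0.092 + 0.073 + 0.077 = 0.560
GRR = 0.56

0.560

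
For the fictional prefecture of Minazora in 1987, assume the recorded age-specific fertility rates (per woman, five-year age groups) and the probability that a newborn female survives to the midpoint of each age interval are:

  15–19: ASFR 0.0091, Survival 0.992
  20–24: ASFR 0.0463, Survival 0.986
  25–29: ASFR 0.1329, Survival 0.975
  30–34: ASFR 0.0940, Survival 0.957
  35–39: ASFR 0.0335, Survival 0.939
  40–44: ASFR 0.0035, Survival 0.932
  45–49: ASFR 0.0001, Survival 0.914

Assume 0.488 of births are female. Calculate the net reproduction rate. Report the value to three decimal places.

0.754

Proportion female at birth = 0.488.
Survival-weighted fertility by age (5·fₓ·Sₓ):
  15–19: 5 × 0.0091 × 0.992 = 0.04514
  20–24: 5 × 0.0463 × 0.986 = 0.22826
  25–29: 5 × 0.1329 × 0.975 = 0.64789
  30–34: 5 × 0.0940 × 0.957 = 0.44979
  35–39: 5 × 0.0335 × 0.939 = 0.15728
  40–44: 5 × 0.0035 × 0.932 = 0.01631
  45–49: 5 × 0.0001 × 0.914 = 0.00046
Sum = 1.54513
NRR = 0.488 × 1.54513 = 0.75402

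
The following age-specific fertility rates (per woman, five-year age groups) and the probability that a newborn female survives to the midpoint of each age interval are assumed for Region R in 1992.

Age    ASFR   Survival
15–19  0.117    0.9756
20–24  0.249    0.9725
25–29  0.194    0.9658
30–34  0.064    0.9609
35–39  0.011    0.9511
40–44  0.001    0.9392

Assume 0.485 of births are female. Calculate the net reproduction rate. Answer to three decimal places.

Proportion female at birth = 0.485.
Weighting each age-specific rate by interval width and survival:
  15–19: 5 × 0.117 × 0.9756 = 0.57073
  20–24: 5 × 0.249 × 0.9725 = 1.21076
  25–29: 5 × 0.194 × 0.9658 = 0.93683
  30–34: 5 × 0.064 × 0.9609 = 0.30749
  35–39: 5 × 0.011 × 0.9511 = 0.05231
  40–44: 5 × 0.001 × 0.9392 = 0.00470
Sum = 3.08282
NRR = 0.485 × 3.08282 = 1.49517
NRR > 1, so each generation more than replaces itself.

1.495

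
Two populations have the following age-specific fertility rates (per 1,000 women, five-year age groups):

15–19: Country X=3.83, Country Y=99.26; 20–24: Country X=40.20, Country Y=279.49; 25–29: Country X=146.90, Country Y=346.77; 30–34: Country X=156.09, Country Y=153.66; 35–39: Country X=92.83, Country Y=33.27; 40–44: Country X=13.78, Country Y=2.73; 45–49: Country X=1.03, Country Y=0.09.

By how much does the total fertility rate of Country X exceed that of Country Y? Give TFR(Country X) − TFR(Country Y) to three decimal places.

Country X:
  Sum of ASFRs = 3.83 + 40.20 + 146.90 + 156.09 + 92.83 + 13.78 + 1.03 = 454.66
  TFR = 5 × 454.66 / 1000 = 2.2733
Country Y:
  Sum of ASFRs = 99.26 + 279.49 + 346.77 + 153.66 + 33.27 + 2.73 + 0.09 = 915.27
  TFR = 5 × 915.27 / 1000 = 4.57635
Difference = 2.2733 − 4.57635 = -2.30305

-2.303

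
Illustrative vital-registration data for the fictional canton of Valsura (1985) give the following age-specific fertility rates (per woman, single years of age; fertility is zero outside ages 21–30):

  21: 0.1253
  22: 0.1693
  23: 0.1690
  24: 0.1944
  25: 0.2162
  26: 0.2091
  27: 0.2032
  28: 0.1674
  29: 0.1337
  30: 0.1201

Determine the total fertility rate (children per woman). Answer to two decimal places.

Sum of ASFRs = 0.1253 + 0.1693 + 0.1690 + 0.1944 + 0.2162 + 0.2091 + 0.2032 + 0.1674 + 0.1337 + 0.1201 = 1.7077
TFR = 1.7077

1.71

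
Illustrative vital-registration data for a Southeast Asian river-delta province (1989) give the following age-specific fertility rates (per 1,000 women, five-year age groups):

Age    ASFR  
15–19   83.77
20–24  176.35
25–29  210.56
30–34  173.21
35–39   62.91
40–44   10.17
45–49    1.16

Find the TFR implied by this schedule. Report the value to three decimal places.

Sum of ASFRs = 83.77 + 176.35 + 210.56 + 173.21 + 62.91 + 10.17 + 1.16 = 718.13
TFR = 5 × 718.13 / 1000 = 3.59065

3.591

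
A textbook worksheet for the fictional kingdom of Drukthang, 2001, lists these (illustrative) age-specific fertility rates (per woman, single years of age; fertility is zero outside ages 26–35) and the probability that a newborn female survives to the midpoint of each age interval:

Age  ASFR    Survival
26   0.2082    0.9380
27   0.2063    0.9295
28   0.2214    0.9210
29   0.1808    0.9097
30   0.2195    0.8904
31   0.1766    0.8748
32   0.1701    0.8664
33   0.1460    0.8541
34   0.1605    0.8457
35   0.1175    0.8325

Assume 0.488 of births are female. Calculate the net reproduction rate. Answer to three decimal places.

0.786

Proportion female at birth = 0.488.
Survival-weighted fertility by age (1·fₓ·Sₓ):
  26: 1 × 0.2082 × 0.9380 = 0.19529
  27: 1 × 0.2063 × 0.9295 = 0.19176
  28: 1 × 0.2214 × 0.9210 = 0.20391
  29: 1 × 0.1808 × 0.9097 = 0.16447
  30: 1 × 0.2195 × 0.8904 = 0.19544
  31: 1 × 0.1766 × 0.8748 = 0.15449
  32: 1 × 0.1701 × 0.8664 = 0.14737
  33: 1 × 0.1460 × 0.8541 = 0.12470
  34: 1 × 0.1605 × 0.8457 = 0.13573
  35: 1 × 0.1175 × 0.8325 = 0.09782
Sum = 1.61098
NRR = 0.488 × 1.61098 = 0.78616
An NRR under 1 implies long-run decline under these rates.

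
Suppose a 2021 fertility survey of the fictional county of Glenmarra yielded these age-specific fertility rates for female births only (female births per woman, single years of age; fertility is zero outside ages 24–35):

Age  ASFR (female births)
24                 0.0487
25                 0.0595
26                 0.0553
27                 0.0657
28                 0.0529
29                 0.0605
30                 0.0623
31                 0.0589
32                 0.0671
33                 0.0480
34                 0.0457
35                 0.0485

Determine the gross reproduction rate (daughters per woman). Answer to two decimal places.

0.67

Sum of female ASFRs = 0.0487 + 0.0595 + 0.0553 + 0.0657 + 0.0529 + 0.0605 + 0.0623 + 0.0589 + 0.0671 + 0.0480 + 0.0457 + 0.0485 = 0.6731
GRR = 0.6731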